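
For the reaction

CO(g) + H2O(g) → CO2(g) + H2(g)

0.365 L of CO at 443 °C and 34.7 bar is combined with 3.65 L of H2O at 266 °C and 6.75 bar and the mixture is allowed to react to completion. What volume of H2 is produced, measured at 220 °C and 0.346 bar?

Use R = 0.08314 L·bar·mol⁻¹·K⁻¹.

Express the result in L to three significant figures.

25.2 L

n(CO) = PV/RT = (34.7 × 0.365) / (0.08314 × 716.15) = 0.2127 mol
n(H2O) = PV/RT = (6.75 × 3.65) / (0.08314 × 539.15) = 0.5496 mol
For 0.2127 mol CO, stoichiometry requires (1/1) × 0.2127 = 0.2127 mol H2O; 0.5496 mol is available, so CO is limiting.
n(H2) = (1/1) × 0.2127 = 0.2127 mol
V(H2) = nRT/P = 0.2127 × 0.08314 × 493.15 / 0.346 = 25.20 L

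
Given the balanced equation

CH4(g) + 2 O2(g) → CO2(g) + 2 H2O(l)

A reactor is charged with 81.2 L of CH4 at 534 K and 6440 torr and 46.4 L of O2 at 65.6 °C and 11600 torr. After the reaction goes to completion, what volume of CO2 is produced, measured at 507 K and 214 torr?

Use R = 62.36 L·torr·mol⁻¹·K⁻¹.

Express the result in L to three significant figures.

1880 L

n(CH4) = PV/RT = (6440 × 81.2) / (62.36 × 534) = 15.70 mol
n(O2) = PV/RT = (11600 × 46.4) / (62.36 × 338.75) = 25.48 mol
For 15.70 mol CH4, stoichiometry requires (2/1) × 15.70 = 31.40 mol O2; 25.48 mol is available, so O2 is limiting.
n(CO2) = (1/2) × 25.48 = 12.74 mol
V(CO2) = nRT/P = 12.74 × 62.36 × 507 / 214 = 1882 L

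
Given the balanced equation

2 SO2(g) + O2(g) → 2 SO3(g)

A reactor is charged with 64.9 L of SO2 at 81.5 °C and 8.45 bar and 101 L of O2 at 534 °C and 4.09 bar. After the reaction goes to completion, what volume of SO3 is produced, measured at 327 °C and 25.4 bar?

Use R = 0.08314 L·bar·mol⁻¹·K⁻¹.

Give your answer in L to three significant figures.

n(SO2) = PV/RT = (8.45 × 64.9) / (0.08314 × 354.65) = 18.60 mol
n(O2) = PV/RT = (4.09 × 101) / (0.08314 × 807.15) = 6.156 mol
For 18.60 mol SO2, stoichiometry requires (1/2) × 18.60 = 9.300 mol O2; 6.156 mol is available, so O2 is limiting.
n(SO3) = (2/1) × 6.156 = 12.31 mol
V(SO3) = nRT/P = 12.31 × 0.08314 × 600.15 / 25.4 = 24.18 L

24.2 L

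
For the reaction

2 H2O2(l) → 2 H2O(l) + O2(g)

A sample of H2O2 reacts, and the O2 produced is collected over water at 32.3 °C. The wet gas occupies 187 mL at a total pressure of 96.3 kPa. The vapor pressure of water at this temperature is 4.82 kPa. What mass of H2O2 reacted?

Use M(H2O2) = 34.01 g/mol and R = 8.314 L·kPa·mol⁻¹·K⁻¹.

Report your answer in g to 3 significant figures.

P(O2) = 96.3 − 4.82 = 91.48 kPa
n(O2) = PV/RT = (91.48 × 0.1870) / (8.314 × 305.45) = 0.006736 mol
n(H2O2) = (2/1) × 0.006736 = 0.01347 mol
m(H2O2) = 0.01347 × 34.01 = 0.4581 g

0.458 g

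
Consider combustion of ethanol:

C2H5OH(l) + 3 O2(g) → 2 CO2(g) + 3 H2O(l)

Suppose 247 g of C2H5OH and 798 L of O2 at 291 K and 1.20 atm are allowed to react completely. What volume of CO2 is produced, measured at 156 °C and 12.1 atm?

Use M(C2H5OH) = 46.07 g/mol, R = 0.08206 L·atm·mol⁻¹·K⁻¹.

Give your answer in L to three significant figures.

31.2 L

n(C2H5OH) = 247 / 46.07 = 5.361 mol
n(O2) = PV/RT = (1.20 × 798) / (0.08206 × 291) = 40.10 mol
For 5.361 mol C2H5OH, stoichiometry requires (3/1) × 5.361 = 16.08 mol O2; 40.10 mol is available, so C2H5OH is limiting.
n(CO2) = (2/1) × 5.361 = 10.72 mol
V(CO2) = nRT/P = 10.72 × 0.08206 × 429.15 / 12.1 = 31.20 L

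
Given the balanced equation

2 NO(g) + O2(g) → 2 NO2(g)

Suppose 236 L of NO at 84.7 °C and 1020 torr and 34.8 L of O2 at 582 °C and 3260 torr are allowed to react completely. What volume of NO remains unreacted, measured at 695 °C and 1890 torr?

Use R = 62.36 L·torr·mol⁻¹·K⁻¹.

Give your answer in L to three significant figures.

209 L

n(NO) = PV/RT = (1020 × 236) / (62.36 × 357.85) = 10.79 mol
n(O2) = PV/RT = (3260 × 34.8) / (62.36 × 855.15) = 2.127 mol
For 10.79 mol NO, stoichiometry requires (1/2) × 10.79 = 5.395 mol O2; 2.127 mol is available, so O2 is limiting.
n(NO) consumed = (2/1) × 2.127 = 4.254 mol; remaining = 10.79 − 4.254 = 6.536 mol
V(NO) = nRT/P = 6.536 × 62.36 × 968.15 / 1890 = 208.8 L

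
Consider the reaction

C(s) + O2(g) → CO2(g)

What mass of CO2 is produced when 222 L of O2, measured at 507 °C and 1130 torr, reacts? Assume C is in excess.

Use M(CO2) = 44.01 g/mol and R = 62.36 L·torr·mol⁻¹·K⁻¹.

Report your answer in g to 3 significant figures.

227 g

n(O2) = PV/RT = (1130 × 222) / (62.36 × 780.15) = 5.156 mol
n(CO2) = (1/1) × 5.156 = 5.156 mol
m(CO2) = 5.156 × 44.01 = 226.9 g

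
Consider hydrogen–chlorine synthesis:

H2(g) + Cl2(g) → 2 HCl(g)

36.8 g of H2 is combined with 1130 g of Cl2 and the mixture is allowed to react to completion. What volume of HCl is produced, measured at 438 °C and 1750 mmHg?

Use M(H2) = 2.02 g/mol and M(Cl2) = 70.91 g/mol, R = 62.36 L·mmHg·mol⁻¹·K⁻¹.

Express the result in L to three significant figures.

n(H2) = 36.8 / 2.02 = 18.22 mol
n(Cl2) = 1130 / 70.91 = 15.94 mol
For 18.22 mol H2, stoichiometry requires (1/1) × 18.22 = 18.22 mol Cl2; 15.94 mol is available, so Cl2 is limiting.
n(HCl) = (2/1) × 15.94 = 31.88 mol
V(HCl) = nRT/P = 31.88 × 62.36 × 711.15 / 1750 = 807.9 L

808 L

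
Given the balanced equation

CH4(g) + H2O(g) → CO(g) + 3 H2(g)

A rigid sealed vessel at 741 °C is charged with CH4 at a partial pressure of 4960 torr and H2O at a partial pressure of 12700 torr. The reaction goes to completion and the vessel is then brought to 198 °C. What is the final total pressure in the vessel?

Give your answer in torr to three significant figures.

12800 torr

At constant V, partial pressures at 741 °C are proportional to moles, so apply stoichiometry directly to pressures.
P(H2O) required for 4960 torr of CH4 = (1/1) × 4960 = 4960 torr; available 12700 torr, so CH4 is limiting.
P(H2O) remaining = 12700 − (1/1) × 4960 = 7740 torr
P(gaseous products) = (1+3)/1 × 4960 = 19840 torr
P_total at 741 °C = 7740 + 19840 = 27580 torr
Scaling to 198 °C: P = 27580 × 471.15/1014.15 = 12810 torr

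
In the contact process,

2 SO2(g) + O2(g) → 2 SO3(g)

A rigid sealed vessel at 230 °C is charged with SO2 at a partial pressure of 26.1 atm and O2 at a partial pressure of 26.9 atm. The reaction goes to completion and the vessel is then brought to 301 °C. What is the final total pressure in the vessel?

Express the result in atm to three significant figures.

With V and T fixed, P_i ∝ n_i, so the mole ratios apply directly to partial pressures at 230 °C.
P(O2) required for 26.1 atm of SO2 = (1/2) × 26.1 = 13.05 atm; available 26.9 atm, so SO2 is limiting.
P(O2) remaining = 26.9 − (1/2) × 26.1 = 13.85 atm
P(gaseous products) = (2)/2 × 26.1 = 26.10 atm
P_total at 230 °C = 13.85 + 26.10 = 39.95 atm
Scaling to 301 °C: P = 39.95 × 574.15/503.15 = 45.59 atm

45.6 atm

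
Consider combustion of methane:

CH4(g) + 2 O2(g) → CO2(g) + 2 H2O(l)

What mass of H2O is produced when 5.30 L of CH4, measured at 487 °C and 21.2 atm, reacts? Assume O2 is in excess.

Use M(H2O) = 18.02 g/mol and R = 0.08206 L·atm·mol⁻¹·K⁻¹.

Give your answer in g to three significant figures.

n(CH4) = PV/RT = (21.2 × 5.30) / (0.08206 × 760.15) = 1.801 mol
n(H2O) = (2/1) × 1.801 = 3.602 mol
m(H2O) = 3.602 × 18.02 = 64.91 g

64.9 g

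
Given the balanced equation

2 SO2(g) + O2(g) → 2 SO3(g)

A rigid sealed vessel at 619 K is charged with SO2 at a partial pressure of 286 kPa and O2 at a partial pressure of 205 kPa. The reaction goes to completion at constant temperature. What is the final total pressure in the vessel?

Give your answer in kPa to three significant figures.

348 kPa

Because the vessel is rigid and T is held at 619 K, work the stoichiometry in partial pressures (P_i = n_iRT/V).
P(O2) required for 286 kPa of SO2 = (1/2) × 286 = 143.0 kPa; available 205 kPa, so SO2 is limiting.
P(O2) remaining = 205 − (1/2) × 286 = 62.00 kPa
P(gaseous products) = (2)/2 × 286 = 286.0 kPa
P_total at 619 K = 62.00 + 286.0 = 348.0 kPa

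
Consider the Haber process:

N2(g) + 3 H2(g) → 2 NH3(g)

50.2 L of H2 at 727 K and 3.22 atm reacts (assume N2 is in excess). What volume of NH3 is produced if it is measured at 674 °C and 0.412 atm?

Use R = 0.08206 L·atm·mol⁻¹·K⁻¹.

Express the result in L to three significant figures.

n(H2) = PV/RT = (3.22 × 50.2) / (0.08206 × 727) = 2.710 mol
n(NH3) = (2/3) × 2.710 = 1.807 mol
V = nRT/P = 1.807 × 0.08206 × 947.15 / 0.412 = 340.9 L

341 L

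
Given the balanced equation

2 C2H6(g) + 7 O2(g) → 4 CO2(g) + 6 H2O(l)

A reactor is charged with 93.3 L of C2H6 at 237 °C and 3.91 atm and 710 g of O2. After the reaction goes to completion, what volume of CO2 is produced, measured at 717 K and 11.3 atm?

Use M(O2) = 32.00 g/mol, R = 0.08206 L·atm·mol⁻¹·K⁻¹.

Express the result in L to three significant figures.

n(C2H6) = PV/RT = (3.91 × 93.3) / (0.08206 × 510.15) = 8.714 mol
n(O2) = 710 / 32.00 = 22.19 mol
For 8.714 mol C2H6, stoichiometry requires (7/2) × 8.714 = 30.50 mol O2; 22.19 mol is available, so O2 is limiting.
n(CO2) = (4/7) × 22.19 = 12.68 mol
V(CO2) = nRT/P = 12.68 × 0.08206 × 717 / 11.3 = 66.02 L

66.0 L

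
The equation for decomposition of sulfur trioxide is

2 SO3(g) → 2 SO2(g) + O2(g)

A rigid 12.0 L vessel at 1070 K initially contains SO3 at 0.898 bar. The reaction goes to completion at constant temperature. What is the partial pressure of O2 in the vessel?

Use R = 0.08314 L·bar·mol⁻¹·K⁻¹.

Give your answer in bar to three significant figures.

n(SO3)₀ = PV/RT = (0.898 × 12.0) / (0.08314 × 1070) = 0.1211 mol
n(O2) = (1/2) × 0.1211 = 0.06055 mol
P(O2) = nRT/V = 0.06055 × 0.08314 × 1070 / 12.0 = 0.4489 bar

0.449 bar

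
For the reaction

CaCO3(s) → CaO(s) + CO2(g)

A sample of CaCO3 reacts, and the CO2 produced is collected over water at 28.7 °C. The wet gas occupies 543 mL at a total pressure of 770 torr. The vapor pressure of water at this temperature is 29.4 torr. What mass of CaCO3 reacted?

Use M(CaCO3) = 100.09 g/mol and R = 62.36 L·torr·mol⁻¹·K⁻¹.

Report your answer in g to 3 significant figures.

P(CO2) = 770 − 29.4 = 740.6 torr
n(CO2) = PV/RT = (740.6 × 0.5430) / (62.36 × 301.85) = 0.02136 mol
n(CaCO3) = (1/1) × 0.02136 = 0.02136 mol
m(CaCO3) = 0.02136 × 100.09 = 2.138 g

2.14 g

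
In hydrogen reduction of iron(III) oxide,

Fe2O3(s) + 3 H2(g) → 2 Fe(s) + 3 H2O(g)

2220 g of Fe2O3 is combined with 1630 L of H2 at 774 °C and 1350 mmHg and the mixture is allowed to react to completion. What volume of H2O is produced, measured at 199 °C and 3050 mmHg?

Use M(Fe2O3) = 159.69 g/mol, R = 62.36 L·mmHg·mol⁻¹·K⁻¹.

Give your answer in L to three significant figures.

325 L

n(Fe2O3) = 2220 / 159.69 = 13.90 mol
n(H2) = PV/RT = (1350 × 1630) / (62.36 × 1047.15) = 33.70 mol
For 13.90 mol Fe2O3, stoichiometry requires (3/1) × 13.90 = 41.70 mol H2; 33.70 mol is available, so H2 is limiting.
n(H2O) = (3/3) × 33.70 = 33.70 mol
V(H2O) = nRT/P = 33.70 × 62.36 × 472.15 / 3050 = 325.3 L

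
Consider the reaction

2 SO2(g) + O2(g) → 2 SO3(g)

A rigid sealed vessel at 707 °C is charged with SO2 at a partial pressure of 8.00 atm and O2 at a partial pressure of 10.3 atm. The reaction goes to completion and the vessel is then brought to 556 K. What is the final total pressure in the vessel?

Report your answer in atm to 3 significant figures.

Because the vessel is rigid and T is held at 707 °C, work the stoichiometry in partial pressures (P_i = n_iRT/V).
P(O2) required for 8.00 atm of SO2 = (1/2) × 8.00 = 4.000 atm; available 10.3 atm, so SO2 is limiting.
P(O2) remaining = 10.3 − (1/2) × 8.00 = 6.300 atm
P(gaseous products) = (2)/2 × 8.00 = 8.000 atm
P_total at 707 °C = 6.300 + 8.000 = 14.30 atm
Scaling to 556 K: P = 14.30 × 556/980.15 = 8.112 atm

8.11 atm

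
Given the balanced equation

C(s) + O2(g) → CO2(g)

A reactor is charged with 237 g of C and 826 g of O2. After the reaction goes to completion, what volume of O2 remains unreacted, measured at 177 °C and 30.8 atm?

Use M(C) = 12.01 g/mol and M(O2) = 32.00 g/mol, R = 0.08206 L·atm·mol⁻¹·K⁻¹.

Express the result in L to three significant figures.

n(C) = 237 / 12.01 = 19.73 mol
n(O2) = 826 / 32.00 = 25.81 mol
For 19.73 mol C, stoichiometry requires (1/1) × 19.73 = 19.73 mol O2; 25.81 mol is available, so C is limiting.
n(O2) consumed = (1/1) × 19.73 = 19.73 mol; remaining = 25.81 − 19.73 = 6.080 mol
V(O2) = nRT/P = 6.080 × 0.08206 × 450.15 / 30.8 = 7.292 L

7.29 L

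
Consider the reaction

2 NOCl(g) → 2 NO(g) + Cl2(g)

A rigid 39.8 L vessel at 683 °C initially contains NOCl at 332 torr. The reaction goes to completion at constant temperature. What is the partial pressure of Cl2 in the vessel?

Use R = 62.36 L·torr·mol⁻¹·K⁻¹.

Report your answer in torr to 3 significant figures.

166 torr

n(NOCl)₀ = PV/RT = (332 × 39.8) / (62.36 × 956.15) = 0.2216 mol
n(Cl2) = (1/2) × 0.2216 = 0.1108 mol
P(Cl2) = nRT/V = 0.1108 × 62.36 × 956.15 / 39.8 = 166.0 torr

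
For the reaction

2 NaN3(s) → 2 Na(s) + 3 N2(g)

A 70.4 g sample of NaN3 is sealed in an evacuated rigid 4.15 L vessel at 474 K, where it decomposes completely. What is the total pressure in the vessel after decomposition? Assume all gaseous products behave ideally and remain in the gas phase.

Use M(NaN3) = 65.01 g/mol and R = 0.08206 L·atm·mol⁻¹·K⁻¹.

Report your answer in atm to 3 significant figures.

15.2 atm

n(NaN3) = 70.4 / 65.01 = 1.083 mol
n(gas produced) = (3/2) × 1.083 = 1.624 mol
P = nRT/V = 1.624 × 0.08206 × 474 / 4.15 = 15.22 atm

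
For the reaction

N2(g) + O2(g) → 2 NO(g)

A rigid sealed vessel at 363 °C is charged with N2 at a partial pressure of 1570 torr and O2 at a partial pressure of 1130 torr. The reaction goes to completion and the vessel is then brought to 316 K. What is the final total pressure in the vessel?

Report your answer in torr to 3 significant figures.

1340 torr

At constant V, partial pressures at 363 °C are proportional to moles, so apply stoichiometry directly to pressures.
P(O2) required for 1570 torr of N2 = (1/1) × 1570 = 1570 torr; available 1130 torr, so O2 is limiting.
P(N2) remaining = 1570 − (1/1) × 1130 = 440.0 torr
P(gaseous products) = (2)/1 × 1130 = 2260 torr
P_total at 363 °C = 440.0 + 2260 = 2700 torr
Scaling to 316 K: P = 2700 × 316/636.15 = 1341 torr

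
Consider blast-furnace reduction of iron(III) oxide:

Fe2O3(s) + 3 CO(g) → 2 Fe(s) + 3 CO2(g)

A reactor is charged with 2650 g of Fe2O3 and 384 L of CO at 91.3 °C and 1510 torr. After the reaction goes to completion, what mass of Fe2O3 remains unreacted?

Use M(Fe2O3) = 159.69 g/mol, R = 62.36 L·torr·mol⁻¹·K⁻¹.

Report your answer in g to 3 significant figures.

n(Fe2O3) = 2650 / 159.69 = 16.59 mol
n(CO) = PV/RT = (1510 × 384) / (62.36 × 364.45) = 25.51 mol
For 16.59 mol Fe2O3, stoichiometry requires (3/1) × 16.59 = 49.77 mol CO; 25.51 mol is available, so CO is limiting.
n(Fe2O3) consumed = (1/3) × 25.51 = 8.503 mol; remaining = 16.59 − 8.503 = 8.087 mol
m(Fe2O3) = 8.087 × 159.69 = 1291 g

1290 g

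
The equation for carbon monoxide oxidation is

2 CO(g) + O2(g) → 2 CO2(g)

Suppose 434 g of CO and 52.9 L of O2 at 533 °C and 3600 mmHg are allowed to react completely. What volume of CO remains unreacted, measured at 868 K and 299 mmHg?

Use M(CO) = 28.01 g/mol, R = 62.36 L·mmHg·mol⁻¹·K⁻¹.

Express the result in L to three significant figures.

n(CO) = 434 / 28.01 = 15.49 mol
n(O2) = PV/RT = (3600 × 52.9) / (62.36 × 806.15) = 3.788 mol
For 15.49 mol CO, stoichiometry requires (1/2) × 15.49 = 7.745 mol O2; 3.788 mol is available, so O2 is limiting.
n(CO) consumed = (2/1) × 3.788 = 7.576 mol; remaining = 15.49 − 7.576 = 7.914 mol
V(CO) = nRT/P = 7.914 × 62.36 × 868 / 299 = 1433 L

1430 L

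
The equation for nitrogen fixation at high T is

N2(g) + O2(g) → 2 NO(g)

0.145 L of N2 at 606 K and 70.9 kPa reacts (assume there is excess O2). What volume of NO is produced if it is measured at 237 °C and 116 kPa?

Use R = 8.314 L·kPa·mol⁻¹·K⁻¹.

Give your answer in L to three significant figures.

0.149 L

n(N2) = PV/RT = (70.9 × 0.145) / (8.314 × 606) = 0.002040 mol
n(NO) = (2/1) × 0.002040 = 0.004080 mol
V = nRT/P = 0.004080 × 8.314 × 510.15 / 116 = 0.1492 L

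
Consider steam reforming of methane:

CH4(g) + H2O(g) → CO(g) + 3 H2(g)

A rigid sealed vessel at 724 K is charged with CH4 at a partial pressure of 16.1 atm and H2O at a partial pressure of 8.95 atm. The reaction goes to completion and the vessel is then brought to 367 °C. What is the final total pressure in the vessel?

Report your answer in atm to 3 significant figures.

38.0 atm

Because the vessel is rigid and T is held at 724 K, work the stoichiometry in partial pressures (P_i = n_iRT/V).
P(H2O) required for 16.1 atm of CH4 = (1/1) × 16.1 = 16.10 atm; available 8.95 atm, so H2O is limiting.
P(CH4) remaining = 16.1 − (1/1) × 8.95 = 7.150 atm
P(gaseous products) = (1+3)/1 × 8.95 = 35.80 atm
P_total at 724 K = 7.150 + 35.80 = 42.95 atm
Scaling to 367 °C: P = 42.95 × 640.15/724 = 37.98 atm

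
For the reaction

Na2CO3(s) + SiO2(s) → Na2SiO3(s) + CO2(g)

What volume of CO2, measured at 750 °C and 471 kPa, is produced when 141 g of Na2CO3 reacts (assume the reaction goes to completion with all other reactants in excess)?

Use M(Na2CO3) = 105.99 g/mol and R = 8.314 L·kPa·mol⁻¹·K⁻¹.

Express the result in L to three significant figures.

24.0 L

n(Na2CO3) = 141.0 / 105.99 = 1.330 mol
n(CO2) = (1/1) × 1.330 = 1.330 mol
V = nRT/P = 1.330 × 8.314 × 1023.15 / 471 = 24.02 L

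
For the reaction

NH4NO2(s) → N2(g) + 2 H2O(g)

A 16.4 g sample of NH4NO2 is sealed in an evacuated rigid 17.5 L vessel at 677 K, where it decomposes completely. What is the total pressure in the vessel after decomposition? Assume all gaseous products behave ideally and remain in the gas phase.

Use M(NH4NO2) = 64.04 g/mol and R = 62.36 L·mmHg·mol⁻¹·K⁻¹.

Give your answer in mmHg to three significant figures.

1850 mmHg

n(NH4NO2) = 16.4 / 64.04 = 0.2561 mol
n(gas produced) = (3/1) × 0.2561 = 0.7683 mol
P = nRT/V = 0.7683 × 62.36 × 677 / 17.5 = 1853 mmHg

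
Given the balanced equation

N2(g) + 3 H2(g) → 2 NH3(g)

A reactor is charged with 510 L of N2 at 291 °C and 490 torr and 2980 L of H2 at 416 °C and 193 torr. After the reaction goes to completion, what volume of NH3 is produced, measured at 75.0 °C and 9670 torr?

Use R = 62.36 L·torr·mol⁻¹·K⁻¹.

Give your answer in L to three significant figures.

20.0 L

n(N2) = PV/RT = (490 × 510) / (62.36 × 564.15) = 7.103 mol
n(H2) = PV/RT = (193 × 2980) / (62.36 × 689.15) = 13.38 mol
For 7.103 mol N2, stoichiometry requires (3/1) × 7.103 = 21.31 mol H2; 13.38 mol is available, so H2 is limiting.
n(NH3) = (2/3) × 13.38 = 8.920 mol
V(NH3) = nRT/P = 8.920 × 62.36 × 348.15 / 9670 = 20.03 L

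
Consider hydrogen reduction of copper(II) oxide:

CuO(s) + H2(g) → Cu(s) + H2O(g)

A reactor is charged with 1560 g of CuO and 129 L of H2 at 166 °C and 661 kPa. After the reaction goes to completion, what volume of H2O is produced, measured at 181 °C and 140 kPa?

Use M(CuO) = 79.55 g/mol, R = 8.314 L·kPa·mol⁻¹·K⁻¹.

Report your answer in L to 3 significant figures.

529 L

n(CuO) = 1560 / 79.55 = 19.61 mol
n(H2) = PV/RT = (661 × 129) / (8.314 × 439.15) = 23.35 mol
For 19.61 mol CuO, stoichiometry requires (1/1) × 19.61 = 19.61 mol H2; 23.35 mol is available, so CuO is limiting.
n(H2O) = (1/1) × 19.61 = 19.61 mol
V(H2O) = nRT/P = 19.61 × 8.314 × 454.15 / 140 = 528.9 L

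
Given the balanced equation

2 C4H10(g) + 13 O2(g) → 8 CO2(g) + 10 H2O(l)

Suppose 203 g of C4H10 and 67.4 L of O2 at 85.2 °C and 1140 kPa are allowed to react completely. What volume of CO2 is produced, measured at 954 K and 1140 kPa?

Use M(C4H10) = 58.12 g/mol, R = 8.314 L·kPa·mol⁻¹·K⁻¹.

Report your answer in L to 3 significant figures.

97.2 L

n(C4H10) = 203 / 58.12 = 3.493 mol
n(O2) = PV/RT = (1140 × 67.4) / (8.314 × 358.35) = 25.79 mol
For 3.493 mol C4H10, stoichiometry requires (13/2) × 3.493 = 22.70 mol O2; 25.79 mol is available, so C4H10 is limiting.
n(CO2) = (8/2) × 3.493 = 13.97 mol
V(CO2) = nRT/P = 13.97 × 8.314 × 954 / 1140 = 97.20 L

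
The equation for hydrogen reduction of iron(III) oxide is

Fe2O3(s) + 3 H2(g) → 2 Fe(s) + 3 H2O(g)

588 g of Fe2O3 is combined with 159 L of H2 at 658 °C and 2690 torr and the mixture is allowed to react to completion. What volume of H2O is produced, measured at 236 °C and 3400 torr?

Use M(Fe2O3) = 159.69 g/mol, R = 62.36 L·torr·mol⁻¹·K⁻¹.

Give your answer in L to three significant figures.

n(Fe2O3) = 588 / 159.69 = 3.682 mol
n(H2) = PV/RT = (2690 × 159) / (62.36 × 931.15) = 7.366 mol
For 3.682 mol Fe2O3, stoichiometry requires (3/1) × 3.682 = 11.05 mol H2; 7.366 mol is available, so H2 is limiting.
n(H2O) = (3/3) × 7.366 = 7.366 mol
V(H2O) = nRT/P = 7.366 × 62.36 × 509.15 / 3400 = 68.79 L

68.8 L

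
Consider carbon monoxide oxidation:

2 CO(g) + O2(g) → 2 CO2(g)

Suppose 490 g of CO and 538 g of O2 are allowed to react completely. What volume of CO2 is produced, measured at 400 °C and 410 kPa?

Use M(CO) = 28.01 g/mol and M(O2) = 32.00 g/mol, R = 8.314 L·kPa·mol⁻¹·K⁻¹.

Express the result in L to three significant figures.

n(CO) = 490 / 28.01 = 17.49 mol
n(O2) = 538 / 32.00 = 16.81 mol
For 17.49 mol CO, stoichiometry requires (1/2) × 17.49 = 8.745 mol O2; 16.81 mol is available, so CO is limiting.
n(CO2) = (2/2) × 17.49 = 17.49 mol
V(CO2) = nRT/P = 17.49 × 8.314 × 673.15 / 410 = 238.7 L

239 L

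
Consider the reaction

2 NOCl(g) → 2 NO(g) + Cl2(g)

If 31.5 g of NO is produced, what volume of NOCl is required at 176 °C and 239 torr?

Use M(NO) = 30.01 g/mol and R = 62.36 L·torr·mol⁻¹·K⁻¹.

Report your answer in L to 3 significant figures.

123 L

n(NO) = 31.50 / 30.01 = 1.050 mol
n(NOCl) = (2/2) × 1.050 = 1.050 mol
V = nRT/P = 1.050 × 62.36 × 449.15 / 239 = 123.1 L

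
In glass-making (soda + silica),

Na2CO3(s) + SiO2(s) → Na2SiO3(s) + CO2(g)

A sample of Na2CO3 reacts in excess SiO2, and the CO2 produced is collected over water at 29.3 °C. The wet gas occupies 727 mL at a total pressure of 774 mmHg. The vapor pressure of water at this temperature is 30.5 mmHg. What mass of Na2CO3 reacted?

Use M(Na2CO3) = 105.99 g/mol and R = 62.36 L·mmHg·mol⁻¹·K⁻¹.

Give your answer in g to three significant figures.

3.04 g

P(CO2) = 774 − 30.5 = 743.5 mmHg
n(CO2) = PV/RT = (743.5 × 0.7270) / (62.36 × 302.45) = 0.02866 mol
n(Na2CO3) = (1/1) × 0.02866 = 0.02866 mol
m(Na2CO3) = 0.02866 × 105.99 = 3.038 g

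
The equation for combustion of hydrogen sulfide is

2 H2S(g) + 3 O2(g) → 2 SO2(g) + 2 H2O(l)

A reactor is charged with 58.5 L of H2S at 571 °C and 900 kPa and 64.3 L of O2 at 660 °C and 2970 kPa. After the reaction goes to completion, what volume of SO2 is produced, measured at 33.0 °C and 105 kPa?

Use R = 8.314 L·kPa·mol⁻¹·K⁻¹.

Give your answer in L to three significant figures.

n(H2S) = PV/RT = (900 × 58.5) / (8.314 × 844.15) = 7.502 mol
n(O2) = PV/RT = (2970 × 64.3) / (8.314 × 933.15) = 24.62 mol
For 7.502 mol H2S, stoichiometry requires (3/2) × 7.502 = 11.25 mol O2; 24.62 mol is available, so H2S is limiting.
n(SO2) = (2/2) × 7.502 = 7.502 mol
V(SO2) = nRT/P = 7.502 × 8.314 × 306.15 / 105 = 181.9 L

182 L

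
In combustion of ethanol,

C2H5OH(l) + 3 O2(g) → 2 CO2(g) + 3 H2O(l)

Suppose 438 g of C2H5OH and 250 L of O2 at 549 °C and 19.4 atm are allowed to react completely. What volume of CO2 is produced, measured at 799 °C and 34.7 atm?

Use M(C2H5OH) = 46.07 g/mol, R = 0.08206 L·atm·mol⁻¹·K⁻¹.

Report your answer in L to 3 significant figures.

48.2 L

n(C2H5OH) = 438 / 46.07 = 9.507 mol
n(O2) = PV/RT = (19.4 × 250) / (0.08206 × 822.15) = 71.89 mol
For 9.507 mol C2H5OH, stoichiometry requires (3/1) × 9.507 = 28.52 mol O2; 71.89 mol is available, so C2H5OH is limiting.
n(CO2) = (2/1) × 9.507 = 19.01 mol
V(CO2) = nRT/P = 19.01 × 0.08206 × 1072.15 / 34.7 = 48.20 L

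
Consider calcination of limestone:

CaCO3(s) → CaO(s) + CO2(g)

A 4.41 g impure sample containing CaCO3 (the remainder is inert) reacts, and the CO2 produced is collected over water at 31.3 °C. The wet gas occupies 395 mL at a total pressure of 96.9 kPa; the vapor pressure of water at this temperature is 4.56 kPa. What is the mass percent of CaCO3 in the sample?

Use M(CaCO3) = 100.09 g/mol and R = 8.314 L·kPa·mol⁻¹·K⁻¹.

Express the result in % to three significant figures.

32.7 %

P(CO2) = 96.9 − 4.56 = 92.34 kPa
n(CO2) = PV/RT = (92.34 × 0.3950) / (8.314 × 304.45) = 0.01441 mol
n(CaCO3) = (1/1) × 0.01441 = 0.01441 mol
m(CaCO3) = 0.01441 × 100.09 = 1.442 g
%CaCO3 = 1.442 / 4.41 × 100 = 32.70%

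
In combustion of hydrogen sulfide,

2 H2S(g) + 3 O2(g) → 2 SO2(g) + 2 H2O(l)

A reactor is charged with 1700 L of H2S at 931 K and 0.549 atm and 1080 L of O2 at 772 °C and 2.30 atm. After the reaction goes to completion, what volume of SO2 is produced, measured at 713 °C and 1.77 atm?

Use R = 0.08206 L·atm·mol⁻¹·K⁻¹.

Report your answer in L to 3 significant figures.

559 L

n(H2S) = PV/RT = (0.549 × 1700) / (0.08206 × 931) = 12.22 mol
n(O2) = PV/RT = (2.30 × 1080) / (0.08206 × 1045.15) = 28.96 mol
For 12.22 mol H2S, stoichiometry requires (3/2) × 12.22 = 18.33 mol O2; 28.96 mol is available, so H2S is limiting.
n(SO2) = (2/2) × 12.22 = 12.22 mol
V(SO2) = nRT/P = 12.22 × 0.08206 × 986.15 / 1.77 = 558.7 L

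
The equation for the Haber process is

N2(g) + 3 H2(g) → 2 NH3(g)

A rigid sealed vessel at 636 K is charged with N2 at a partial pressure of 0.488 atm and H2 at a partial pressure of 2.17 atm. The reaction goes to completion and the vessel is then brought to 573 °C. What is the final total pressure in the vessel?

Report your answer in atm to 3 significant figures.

At constant V, partial pressures at 636 K are proportional to moles, so apply stoichiometry directly to pressures.
P(H2) required for 0.488 atm of N2 = (3/1) × 0.488 = 1.464 atm; available 2.17 atm, so N2 is limiting.
P(H2) remaining = 2.17 − (3/1) × 0.488 = 0.7060 atm
P(gaseous products) = (2)/1 × 0.488 = 0.9760 atm
P_total at 636 K = 0.7060 + 0.9760 = 1.682 atm
Scaling to 573 °C: P = 1.682 × 846.15/636 = 2.238 atm

2.24 atm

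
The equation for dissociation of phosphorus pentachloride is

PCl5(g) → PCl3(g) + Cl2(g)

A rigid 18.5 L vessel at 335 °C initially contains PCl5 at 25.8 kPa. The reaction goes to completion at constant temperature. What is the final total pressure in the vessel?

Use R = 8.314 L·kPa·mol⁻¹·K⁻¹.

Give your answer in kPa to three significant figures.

51.6 kPa

Since T and V are fixed, P_final/P_initial = n_final/n_initial = 2/1.
P_final = (2/1) × 25.8 = 51.60 kPa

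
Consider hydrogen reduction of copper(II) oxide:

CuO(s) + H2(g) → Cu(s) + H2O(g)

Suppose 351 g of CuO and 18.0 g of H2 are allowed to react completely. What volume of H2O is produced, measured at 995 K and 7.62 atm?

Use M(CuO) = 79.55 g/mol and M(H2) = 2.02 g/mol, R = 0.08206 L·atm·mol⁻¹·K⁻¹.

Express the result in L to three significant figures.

n(CuO) = 351 / 79.55 = 4.412 mol
n(H2) = 18.0 / 2.02 = 8.911 mol
For 4.412 mol CuO, stoichiometry requires (1/1) × 4.412 = 4.412 mol H2; 8.911 mol is available, so CuO is limiting.
n(H2O) = (1/1) × 4.412 = 4.412 mol
V(H2O) = nRT/P = 4.412 × 0.08206 × 995 / 7.62 = 47.28 L

47.3 L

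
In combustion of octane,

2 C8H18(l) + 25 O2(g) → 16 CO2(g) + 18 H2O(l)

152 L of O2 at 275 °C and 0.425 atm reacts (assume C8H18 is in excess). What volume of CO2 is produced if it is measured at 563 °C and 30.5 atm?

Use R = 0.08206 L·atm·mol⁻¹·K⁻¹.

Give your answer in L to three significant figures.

n(O2) = PV/RT = (0.425 × 152) / (0.08206 × 548.15) = 1.436 mol
n(CO2) = (16/25) × 1.436 = 0.9190 mol
V = nRT/P = 0.9190 × 0.08206 × 836.15 / 30.5 = 2.067 L

2.07 L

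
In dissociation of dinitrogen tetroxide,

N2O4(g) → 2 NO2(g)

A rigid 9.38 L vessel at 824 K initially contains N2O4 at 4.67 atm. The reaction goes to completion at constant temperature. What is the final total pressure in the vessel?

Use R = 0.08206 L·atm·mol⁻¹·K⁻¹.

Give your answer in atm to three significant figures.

9.34 atm

Since T and V are fixed, P_final/P_initial = n_final/n_initial = 2/1.
P_final = (2/1) × 4.67 = 9.340 atm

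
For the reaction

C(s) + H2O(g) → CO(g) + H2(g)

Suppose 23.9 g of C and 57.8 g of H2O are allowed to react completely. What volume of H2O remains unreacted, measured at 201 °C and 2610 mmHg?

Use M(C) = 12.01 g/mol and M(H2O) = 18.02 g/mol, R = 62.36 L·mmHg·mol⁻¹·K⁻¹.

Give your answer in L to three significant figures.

13.8 L

n(C) = 23.9 / 12.01 = 1.990 mol
n(H2O) = 57.8 / 18.02 = 3.208 mol
For 1.990 mol C, stoichiometry requires (1/1) × 1.990 = 1.990 mol H2O; 3.208 mol is available, so C is limiting.
n(H2O) consumed = (1/1) × 1.990 = 1.990 mol; remaining = 3.208 − 1.990 = 1.218 mol
V(H2O) = nRT/P = 1.218 × 62.36 × 474.15 / 2610 = 13.80 L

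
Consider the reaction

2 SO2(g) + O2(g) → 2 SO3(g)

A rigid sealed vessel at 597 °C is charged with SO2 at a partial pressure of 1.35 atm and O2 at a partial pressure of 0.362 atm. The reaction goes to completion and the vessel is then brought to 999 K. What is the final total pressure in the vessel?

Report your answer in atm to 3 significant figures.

At constant V, partial pressures at 597 °C are proportional to moles, so apply stoichiometry directly to pressures.
P(O2) required for 1.35 atm of SO2 = (1/2) × 1.35 = 0.6750 atm; available 0.362 atm, so O2 is limiting.
P(SO2) remaining = 1.35 − (2/1) × 0.362 = 0.6260 atm
P(gaseous products) = (2)/1 × 0.362 = 0.7240 atm
P_total at 597 °C = 0.6260 + 0.7240 = 1.350 atm
Scaling to 999 K: P = 1.350 × 999/870.15 = 1.550 atm

1.55 atm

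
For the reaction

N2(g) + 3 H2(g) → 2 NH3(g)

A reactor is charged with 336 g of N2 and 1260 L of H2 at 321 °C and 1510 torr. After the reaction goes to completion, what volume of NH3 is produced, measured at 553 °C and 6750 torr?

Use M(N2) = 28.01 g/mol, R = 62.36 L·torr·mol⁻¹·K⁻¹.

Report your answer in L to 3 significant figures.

183 L

n(N2) = 336 / 28.01 = 12.00 mol
n(H2) = PV/RT = (1510 × 1260) / (62.36 × 594.15) = 51.35 mol
For 12.00 mol N2, stoichiometry requires (3/1) × 12.00 = 36.00 mol H2; 51.35 mol is available, so N2 is limiting.
n(NH3) = (2/1) × 12.00 = 24.00 mol
V(NH3) = nRT/P = 24.00 × 62.36 × 826.15 / 6750 = 183.2 L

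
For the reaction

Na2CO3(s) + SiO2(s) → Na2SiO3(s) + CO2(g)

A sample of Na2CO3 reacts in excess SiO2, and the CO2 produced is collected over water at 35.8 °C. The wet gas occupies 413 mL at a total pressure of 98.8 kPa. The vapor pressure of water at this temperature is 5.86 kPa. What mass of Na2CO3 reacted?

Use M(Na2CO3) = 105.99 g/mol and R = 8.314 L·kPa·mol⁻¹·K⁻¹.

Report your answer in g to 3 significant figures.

1.58 g

P(CO2) = 98.8 − 5.86 = 92.94 kPa
n(CO2) = PV/RT = (92.94 × 0.4130) / (8.314 × 308.95) = 0.01494 mol
n(Na2CO3) = (1/1) × 0.01494 = 0.01494 mol
m(Na2CO3) = 0.01494 × 105.99 = 1.583 g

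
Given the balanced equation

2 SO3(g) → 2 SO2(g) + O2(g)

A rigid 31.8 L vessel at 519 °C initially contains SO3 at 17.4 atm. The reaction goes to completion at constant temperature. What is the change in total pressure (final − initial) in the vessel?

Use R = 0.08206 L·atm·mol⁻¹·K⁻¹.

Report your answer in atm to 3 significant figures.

8.70 atm

Rigid vessel, constant T ⇒ P scales with total gas moles (2 → 3).
P_final = (3/2) × 17.4 = 26.10 atm; ΔP = 26.10 − 17.4 = 8.700 atm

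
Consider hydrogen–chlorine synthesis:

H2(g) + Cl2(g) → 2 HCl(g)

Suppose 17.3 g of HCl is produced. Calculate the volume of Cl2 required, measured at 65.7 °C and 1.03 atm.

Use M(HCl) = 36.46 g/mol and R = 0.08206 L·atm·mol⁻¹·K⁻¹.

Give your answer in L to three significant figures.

n(HCl) = 17.30 / 36.46 = 0.4745 mol
n(Cl2) = (1/2) × 0.4745 = 0.2372 mol
V = nRT/P = 0.2372 × 0.08206 × 338.85 / 1.03 = 6.403 L

6.40 L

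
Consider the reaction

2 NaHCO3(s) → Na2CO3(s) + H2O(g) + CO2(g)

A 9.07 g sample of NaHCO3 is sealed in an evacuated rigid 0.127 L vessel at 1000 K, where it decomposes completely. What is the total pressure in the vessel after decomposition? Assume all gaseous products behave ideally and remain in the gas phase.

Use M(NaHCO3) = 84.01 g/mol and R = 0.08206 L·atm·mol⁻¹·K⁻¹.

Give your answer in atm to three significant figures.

n(NaHCO3) = 9.07 / 84.01 = 0.1080 mol
n(gas produced) = (2/2) × 0.1080 = 0.1080 mol
P = nRT/V = 0.1080 × 0.08206 × 1000 / 0.127 = 69.78 atm

69.8 atm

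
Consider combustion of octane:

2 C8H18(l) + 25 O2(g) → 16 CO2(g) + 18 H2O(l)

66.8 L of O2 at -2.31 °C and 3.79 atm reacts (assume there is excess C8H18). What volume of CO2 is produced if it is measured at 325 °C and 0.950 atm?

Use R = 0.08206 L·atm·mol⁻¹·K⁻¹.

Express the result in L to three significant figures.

377 L

n(O2) = PV/RT = (3.79 × 66.8) / (0.08206 × 270.84) = 11.39 mol
n(CO2) = (16/25) × 11.39 = 7.290 mol
V = nRT/P = 7.290 × 0.08206 × 598.15 / 0.950 = 376.7 L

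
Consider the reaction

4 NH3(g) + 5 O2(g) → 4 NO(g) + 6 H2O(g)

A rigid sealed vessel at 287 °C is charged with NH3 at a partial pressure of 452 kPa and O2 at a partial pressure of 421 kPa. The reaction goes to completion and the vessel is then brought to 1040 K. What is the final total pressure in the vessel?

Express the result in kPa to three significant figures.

At constant V, partial pressures at 287 °C are proportional to moles, so apply stoichiometry directly to pressures.
P(O2) required for 452 kPa of NH3 = (5/4) × 452 = 565.0 kPa; available 421 kPa, so O2 is limiting.
P(NH3) remaining = 452 − (4/5) × 421 = 115.2 kPa
P(gaseous products) = (4+6)/5 × 421 = 842.0 kPa
P_total at 287 °C = 115.2 + 842.0 = 957.2 kPa
Scaling to 1040 K: P = 957.2 × 1040/560.15 = 1777 kPa

1780 kPa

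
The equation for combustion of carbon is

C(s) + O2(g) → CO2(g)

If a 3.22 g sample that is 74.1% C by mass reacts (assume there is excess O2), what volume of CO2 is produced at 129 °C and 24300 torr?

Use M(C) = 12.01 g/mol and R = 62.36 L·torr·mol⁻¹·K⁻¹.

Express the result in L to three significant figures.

mass of C = 3.22 × 74.1/100 = 2.386 g
n(C) = 2.386 / 12.01 = 0.1987 mol
n(CO2) = (1/1) × 0.1987 = 0.1987 mol
V = nRT/P = 0.1987 × 62.36 × 402.15 / 24300 = 0.2051 L

0.205 L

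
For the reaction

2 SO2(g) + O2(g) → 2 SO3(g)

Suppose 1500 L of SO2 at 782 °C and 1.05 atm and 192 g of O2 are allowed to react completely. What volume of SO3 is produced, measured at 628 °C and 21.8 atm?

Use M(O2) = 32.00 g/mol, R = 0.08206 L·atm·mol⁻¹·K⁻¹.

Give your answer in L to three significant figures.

40.7 L

n(SO2) = PV/RT = (1.05 × 1500) / (0.08206 × 1055.15) = 18.19 mol
n(O2) = 192 / 32.00 = 6.000 mol
For 18.19 mol SO2, stoichiometry requires (1/2) × 18.19 = 9.095 mol O2; 6.000 mol is available, so O2 is limiting.
n(SO3) = (2/1) × 6.000 = 12.00 mol
V(SO3) = nRT/P = 12.00 × 0.08206 × 901.15 / 21.8 = 40.71 L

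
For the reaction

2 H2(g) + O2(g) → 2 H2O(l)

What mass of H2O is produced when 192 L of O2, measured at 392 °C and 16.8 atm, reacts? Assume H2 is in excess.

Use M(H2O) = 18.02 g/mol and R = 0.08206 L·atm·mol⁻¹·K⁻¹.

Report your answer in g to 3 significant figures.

2130 g

n(O2) = PV/RT = (16.8 × 192) / (0.08206 × 665.15) = 59.10 mol
n(H2O) = (2/1) × 59.10 = 118.2 mol
m(H2O) = 118.2 × 18.02 = 2130 g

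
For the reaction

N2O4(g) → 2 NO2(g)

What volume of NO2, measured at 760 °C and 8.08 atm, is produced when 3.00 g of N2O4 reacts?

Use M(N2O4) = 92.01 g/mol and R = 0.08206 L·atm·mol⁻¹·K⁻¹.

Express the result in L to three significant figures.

0.684 L

n(N2O4) = 3.000 / 92.01 = 0.03261 mol
n(NO2) = (2/1) × 0.03261 = 0.06522 mol
V = nRT/P = 0.06522 × 0.08206 × 1033.15 / 8.08 = 0.6843 L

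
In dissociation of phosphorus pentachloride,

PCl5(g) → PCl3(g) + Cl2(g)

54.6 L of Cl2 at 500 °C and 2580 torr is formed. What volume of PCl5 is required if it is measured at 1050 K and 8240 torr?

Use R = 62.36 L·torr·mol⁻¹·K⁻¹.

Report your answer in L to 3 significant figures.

n(Cl2) = PV/RT = (2580 × 54.6) / (62.36 × 773.15) = 2.922 mol
n(PCl5) = (1/1) × 2.922 = 2.922 mol
V = nRT/P = 2.922 × 62.36 × 1050 / 8240 = 23.22 L

23.2 L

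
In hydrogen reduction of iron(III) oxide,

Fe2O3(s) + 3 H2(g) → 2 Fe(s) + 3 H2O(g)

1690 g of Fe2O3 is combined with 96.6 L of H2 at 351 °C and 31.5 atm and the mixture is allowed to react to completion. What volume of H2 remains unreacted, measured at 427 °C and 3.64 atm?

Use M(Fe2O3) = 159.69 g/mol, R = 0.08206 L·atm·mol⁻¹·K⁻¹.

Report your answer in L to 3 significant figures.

n(Fe2O3) = 1690 / 159.69 = 10.58 mol
n(H2) = PV/RT = (31.5 × 96.6) / (0.08206 × 624.15) = 59.41 mol
For 10.58 mol Fe2O3, stoichiometry requires (3/1) × 10.58 = 31.74 mol H2; 59.41 mol is available, so Fe2O3 is limiting.
n(H2) consumed = (3/1) × 10.58 = 31.74 mol; remaining = 59.41 − 31.74 = 27.67 mol
V(H2) = nRT/P = 27.67 × 0.08206 × 700.15 / 3.64 = 436.7 L

437 L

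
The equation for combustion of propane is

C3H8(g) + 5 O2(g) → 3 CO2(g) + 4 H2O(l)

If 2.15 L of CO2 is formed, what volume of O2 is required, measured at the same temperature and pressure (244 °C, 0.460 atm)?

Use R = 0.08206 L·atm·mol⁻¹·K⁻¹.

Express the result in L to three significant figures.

At constant T and P, gas volumes are in the mole ratio: V(O2) = (5/3) × 2.15 = 3.583 L

3.58 L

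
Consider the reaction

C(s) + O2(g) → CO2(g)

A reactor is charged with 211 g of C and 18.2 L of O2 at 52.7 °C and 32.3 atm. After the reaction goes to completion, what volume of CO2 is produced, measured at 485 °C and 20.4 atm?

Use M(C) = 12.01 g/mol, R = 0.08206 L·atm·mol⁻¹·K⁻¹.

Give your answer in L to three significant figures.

n(C) = 211 / 12.01 = 17.57 mol
n(O2) = PV/RT = (32.3 × 18.2) / (0.08206 × 325.85) = 21.98 mol
For 17.57 mol C, stoichiometry requires (1/1) × 17.57 = 17.57 mol O2; 21.98 mol is available, so C is limiting.
n(CO2) = (1/1) × 17.57 = 17.57 mol
V(CO2) = nRT/P = 17.57 × 0.08206 × 758.15 / 20.4 = 53.58 L

53.6 L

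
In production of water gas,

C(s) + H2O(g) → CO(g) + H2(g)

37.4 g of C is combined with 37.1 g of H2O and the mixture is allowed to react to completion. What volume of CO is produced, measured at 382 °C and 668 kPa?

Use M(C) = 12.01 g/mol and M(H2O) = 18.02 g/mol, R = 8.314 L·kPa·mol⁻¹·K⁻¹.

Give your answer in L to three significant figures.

16.8 L

n(C) = 37.4 / 12.01 = 3.114 mol
n(H2O) = 37.1 / 18.02 = 2.059 mol
For 3.114 mol C, stoichiometry requires (1/1) × 3.114 = 3.114 mol H2O; 2.059 mol is available, so H2O is limiting.
n(CO) = (1/1) × 2.059 = 2.059 mol
V(CO) = nRT/P = 2.059 × 8.314 × 655.15 / 668 = 16.79 L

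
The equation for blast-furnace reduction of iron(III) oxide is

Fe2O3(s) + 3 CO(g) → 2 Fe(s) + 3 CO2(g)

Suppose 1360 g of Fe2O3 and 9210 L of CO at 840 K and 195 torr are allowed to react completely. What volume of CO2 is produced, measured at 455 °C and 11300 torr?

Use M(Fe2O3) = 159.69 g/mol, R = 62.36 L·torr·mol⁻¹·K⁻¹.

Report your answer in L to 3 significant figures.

103 L

n(Fe2O3) = 1360 / 159.69 = 8.517 mol
n(CO) = PV/RT = (195 × 9210) / (62.36 × 840) = 34.29 mol
For 8.517 mol Fe2O3, stoichiometry requires (3/1) × 8.517 = 25.55 mol CO; 34.29 mol is available, so Fe2O3 is limiting.
n(CO2) = (3/1) × 8.517 = 25.55 mol
V(CO2) = nRT/P = 25.55 × 62.36 × 728.15 / 11300 = 102.7 L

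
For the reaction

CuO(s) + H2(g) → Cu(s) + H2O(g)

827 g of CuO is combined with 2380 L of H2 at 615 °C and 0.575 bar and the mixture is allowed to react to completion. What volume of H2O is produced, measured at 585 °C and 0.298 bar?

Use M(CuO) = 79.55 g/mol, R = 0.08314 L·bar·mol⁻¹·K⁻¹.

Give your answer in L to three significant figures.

n(CuO) = 827 / 79.55 = 10.40 mol
n(H2) = PV/RT = (0.575 × 2380) / (0.08314 × 888.15) = 18.53 mol
For 10.40 mol CuO, stoichiometry requires (1/1) × 10.40 = 10.40 mol H2; 18.53 mol is available, so CuO is limiting.
n(H2O) = (1/1) × 10.40 = 10.40 mol
V(H2O) = nRT/P = 10.40 × 0.08314 × 858.15 / 0.298 = 2490 L

2490 L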